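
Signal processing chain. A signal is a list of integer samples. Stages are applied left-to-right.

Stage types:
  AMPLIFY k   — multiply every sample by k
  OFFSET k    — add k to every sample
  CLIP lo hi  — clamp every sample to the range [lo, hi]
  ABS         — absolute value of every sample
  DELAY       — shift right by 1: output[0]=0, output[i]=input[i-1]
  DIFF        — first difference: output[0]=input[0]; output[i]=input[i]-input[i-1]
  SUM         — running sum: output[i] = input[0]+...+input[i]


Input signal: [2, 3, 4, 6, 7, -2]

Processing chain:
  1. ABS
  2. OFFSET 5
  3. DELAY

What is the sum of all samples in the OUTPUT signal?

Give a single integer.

Answer: 47

Derivation:
Input: [2, 3, 4, 6, 7, -2]
Stage 1 (ABS): |2|=2, |3|=3, |4|=4, |6|=6, |7|=7, |-2|=2 -> [2, 3, 4, 6, 7, 2]
Stage 2 (OFFSET 5): 2+5=7, 3+5=8, 4+5=9, 6+5=11, 7+5=12, 2+5=7 -> [7, 8, 9, 11, 12, 7]
Stage 3 (DELAY): [0, 7, 8, 9, 11, 12] = [0, 7, 8, 9, 11, 12] -> [0, 7, 8, 9, 11, 12]
Output sum: 47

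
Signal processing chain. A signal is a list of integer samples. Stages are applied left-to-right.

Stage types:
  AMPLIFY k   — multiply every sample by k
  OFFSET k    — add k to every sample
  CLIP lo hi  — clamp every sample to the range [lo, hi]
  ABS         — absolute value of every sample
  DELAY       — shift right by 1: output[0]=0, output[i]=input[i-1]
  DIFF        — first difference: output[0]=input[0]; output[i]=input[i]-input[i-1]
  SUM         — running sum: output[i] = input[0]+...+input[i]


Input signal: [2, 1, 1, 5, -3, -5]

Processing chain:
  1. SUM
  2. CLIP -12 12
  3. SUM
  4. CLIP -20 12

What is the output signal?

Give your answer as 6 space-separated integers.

Input: [2, 1, 1, 5, -3, -5]
Stage 1 (SUM): sum[0..0]=2, sum[0..1]=3, sum[0..2]=4, sum[0..3]=9, sum[0..4]=6, sum[0..5]=1 -> [2, 3, 4, 9, 6, 1]
Stage 2 (CLIP -12 12): clip(2,-12,12)=2, clip(3,-12,12)=3, clip(4,-12,12)=4, clip(9,-12,12)=9, clip(6,-12,12)=6, clip(1,-12,12)=1 -> [2, 3, 4, 9, 6, 1]
Stage 3 (SUM): sum[0..0]=2, sum[0..1]=5, sum[0..2]=9, sum[0..3]=18, sum[0..4]=24, sum[0..5]=25 -> [2, 5, 9, 18, 24, 25]
Stage 4 (CLIP -20 12): clip(2,-20,12)=2, clip(5,-20,12)=5, clip(9,-20,12)=9, clip(18,-20,12)=12, clip(24,-20,12)=12, clip(25,-20,12)=12 -> [2, 5, 9, 12, 12, 12]

Answer: 2 5 9 12 12 12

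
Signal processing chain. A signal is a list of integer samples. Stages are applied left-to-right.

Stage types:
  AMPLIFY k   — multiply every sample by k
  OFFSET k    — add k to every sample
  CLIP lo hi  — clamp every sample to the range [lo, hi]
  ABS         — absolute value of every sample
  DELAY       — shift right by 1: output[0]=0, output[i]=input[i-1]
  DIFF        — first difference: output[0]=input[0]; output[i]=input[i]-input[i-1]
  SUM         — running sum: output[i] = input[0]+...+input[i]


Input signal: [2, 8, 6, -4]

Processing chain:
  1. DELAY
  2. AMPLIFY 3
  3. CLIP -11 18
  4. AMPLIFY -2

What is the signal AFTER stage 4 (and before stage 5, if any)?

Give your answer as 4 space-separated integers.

Input: [2, 8, 6, -4]
Stage 1 (DELAY): [0, 2, 8, 6] = [0, 2, 8, 6] -> [0, 2, 8, 6]
Stage 2 (AMPLIFY 3): 0*3=0, 2*3=6, 8*3=24, 6*3=18 -> [0, 6, 24, 18]
Stage 3 (CLIP -11 18): clip(0,-11,18)=0, clip(6,-11,18)=6, clip(24,-11,18)=18, clip(18,-11,18)=18 -> [0, 6, 18, 18]
Stage 4 (AMPLIFY -2): 0*-2=0, 6*-2=-12, 18*-2=-36, 18*-2=-36 -> [0, -12, -36, -36]

Answer: 0 -12 -36 -36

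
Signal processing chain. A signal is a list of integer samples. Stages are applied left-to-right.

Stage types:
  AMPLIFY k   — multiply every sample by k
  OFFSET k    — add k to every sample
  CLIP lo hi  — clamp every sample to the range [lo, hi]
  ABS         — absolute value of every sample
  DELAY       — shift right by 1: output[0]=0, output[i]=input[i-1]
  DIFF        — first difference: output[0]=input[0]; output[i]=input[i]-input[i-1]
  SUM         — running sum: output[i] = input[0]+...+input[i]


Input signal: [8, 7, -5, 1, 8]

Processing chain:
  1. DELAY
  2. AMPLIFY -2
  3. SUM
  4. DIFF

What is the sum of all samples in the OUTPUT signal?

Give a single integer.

Answer: -22

Derivation:
Input: [8, 7, -5, 1, 8]
Stage 1 (DELAY): [0, 8, 7, -5, 1] = [0, 8, 7, -5, 1] -> [0, 8, 7, -5, 1]
Stage 2 (AMPLIFY -2): 0*-2=0, 8*-2=-16, 7*-2=-14, -5*-2=10, 1*-2=-2 -> [0, -16, -14, 10, -2]
Stage 3 (SUM): sum[0..0]=0, sum[0..1]=-16, sum[0..2]=-30, sum[0..3]=-20, sum[0..4]=-22 -> [0, -16, -30, -20, -22]
Stage 4 (DIFF): s[0]=0, -16-0=-16, -30--16=-14, -20--30=10, -22--20=-2 -> [0, -16, -14, 10, -2]
Output sum: -22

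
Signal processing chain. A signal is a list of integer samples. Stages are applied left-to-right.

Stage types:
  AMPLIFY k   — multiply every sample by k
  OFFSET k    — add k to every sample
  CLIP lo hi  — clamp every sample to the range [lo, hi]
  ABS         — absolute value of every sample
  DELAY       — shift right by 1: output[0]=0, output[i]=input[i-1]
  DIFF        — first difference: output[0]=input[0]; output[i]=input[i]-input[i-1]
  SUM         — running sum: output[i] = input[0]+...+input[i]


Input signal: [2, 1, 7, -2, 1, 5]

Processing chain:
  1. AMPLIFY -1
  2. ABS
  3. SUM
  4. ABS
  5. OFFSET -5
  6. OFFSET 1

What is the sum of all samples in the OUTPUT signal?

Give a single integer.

Input: [2, 1, 7, -2, 1, 5]
Stage 1 (AMPLIFY -1): 2*-1=-2, 1*-1=-1, 7*-1=-7, -2*-1=2, 1*-1=-1, 5*-1=-5 -> [-2, -1, -7, 2, -1, -5]
Stage 2 (ABS): |-2|=2, |-1|=1, |-7|=7, |2|=2, |-1|=1, |-5|=5 -> [2, 1, 7, 2, 1, 5]
Stage 3 (SUM): sum[0..0]=2, sum[0..1]=3, sum[0..2]=10, sum[0..3]=12, sum[0..4]=13, sum[0..5]=18 -> [2, 3, 10, 12, 13, 18]
Stage 4 (ABS): |2|=2, |3|=3, |10|=10, |12|=12, |13|=13, |18|=18 -> [2, 3, 10, 12, 13, 18]
Stage 5 (OFFSET -5): 2+-5=-3, 3+-5=-2, 10+-5=5, 12+-5=7, 13+-5=8, 18+-5=13 -> [-3, -2, 5, 7, 8, 13]
Stage 6 (OFFSET 1): -3+1=-2, -2+1=-1, 5+1=6, 7+1=8, 8+1=9, 13+1=14 -> [-2, -1, 6, 8, 9, 14]
Output sum: 34

Answer: 34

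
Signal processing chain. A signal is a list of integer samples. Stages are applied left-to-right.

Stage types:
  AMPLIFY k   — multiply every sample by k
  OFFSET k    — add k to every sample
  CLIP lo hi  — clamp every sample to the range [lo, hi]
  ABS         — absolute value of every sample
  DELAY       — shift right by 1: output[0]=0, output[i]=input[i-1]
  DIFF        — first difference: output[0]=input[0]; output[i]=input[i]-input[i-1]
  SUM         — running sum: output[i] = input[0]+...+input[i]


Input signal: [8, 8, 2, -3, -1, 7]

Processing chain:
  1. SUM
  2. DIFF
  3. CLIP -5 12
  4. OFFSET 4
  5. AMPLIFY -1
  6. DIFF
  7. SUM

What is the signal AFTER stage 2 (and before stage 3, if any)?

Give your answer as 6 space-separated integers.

Answer: 8 8 2 -3 -1 7

Derivation:
Input: [8, 8, 2, -3, -1, 7]
Stage 1 (SUM): sum[0..0]=8, sum[0..1]=16, sum[0..2]=18, sum[0..3]=15, sum[0..4]=14, sum[0..5]=21 -> [8, 16, 18, 15, 14, 21]
Stage 2 (DIFF): s[0]=8, 16-8=8, 18-16=2, 15-18=-3, 14-15=-1, 21-14=7 -> [8, 8, 2, -3, -1, 7]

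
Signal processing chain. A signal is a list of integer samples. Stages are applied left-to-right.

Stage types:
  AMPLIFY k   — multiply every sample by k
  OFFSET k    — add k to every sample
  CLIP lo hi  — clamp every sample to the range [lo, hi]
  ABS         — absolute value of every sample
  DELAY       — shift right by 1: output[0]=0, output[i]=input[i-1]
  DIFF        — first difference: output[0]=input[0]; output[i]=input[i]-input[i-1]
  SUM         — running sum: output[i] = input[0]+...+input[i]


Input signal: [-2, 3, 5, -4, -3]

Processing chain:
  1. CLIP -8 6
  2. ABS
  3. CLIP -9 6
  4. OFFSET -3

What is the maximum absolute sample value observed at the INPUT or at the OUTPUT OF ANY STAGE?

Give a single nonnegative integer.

Input: [-2, 3, 5, -4, -3] (max |s|=5)
Stage 1 (CLIP -8 6): clip(-2,-8,6)=-2, clip(3,-8,6)=3, clip(5,-8,6)=5, clip(-4,-8,6)=-4, clip(-3,-8,6)=-3 -> [-2, 3, 5, -4, -3] (max |s|=5)
Stage 2 (ABS): |-2|=2, |3|=3, |5|=5, |-4|=4, |-3|=3 -> [2, 3, 5, 4, 3] (max |s|=5)
Stage 3 (CLIP -9 6): clip(2,-9,6)=2, clip(3,-9,6)=3, clip(5,-9,6)=5, clip(4,-9,6)=4, clip(3,-9,6)=3 -> [2, 3, 5, 4, 3] (max |s|=5)
Stage 4 (OFFSET -3): 2+-3=-1, 3+-3=0, 5+-3=2, 4+-3=1, 3+-3=0 -> [-1, 0, 2, 1, 0] (max |s|=2)
Overall max amplitude: 5

Answer: 5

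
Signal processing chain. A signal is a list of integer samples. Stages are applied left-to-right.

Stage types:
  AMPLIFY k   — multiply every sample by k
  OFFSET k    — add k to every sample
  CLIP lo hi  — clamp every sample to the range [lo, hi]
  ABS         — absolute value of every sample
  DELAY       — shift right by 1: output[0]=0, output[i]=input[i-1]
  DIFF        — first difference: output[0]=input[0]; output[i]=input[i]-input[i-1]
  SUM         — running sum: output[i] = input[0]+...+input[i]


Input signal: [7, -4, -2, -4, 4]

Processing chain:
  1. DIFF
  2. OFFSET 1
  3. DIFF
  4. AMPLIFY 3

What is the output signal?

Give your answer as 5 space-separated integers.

Input: [7, -4, -2, -4, 4]
Stage 1 (DIFF): s[0]=7, -4-7=-11, -2--4=2, -4--2=-2, 4--4=8 -> [7, -11, 2, -2, 8]
Stage 2 (OFFSET 1): 7+1=8, -11+1=-10, 2+1=3, -2+1=-1, 8+1=9 -> [8, -10, 3, -1, 9]
Stage 3 (DIFF): s[0]=8, -10-8=-18, 3--10=13, -1-3=-4, 9--1=10 -> [8, -18, 13, -4, 10]
Stage 4 (AMPLIFY 3): 8*3=24, -18*3=-54, 13*3=39, -4*3=-12, 10*3=30 -> [24, -54, 39, -12, 30]

Answer: 24 -54 39 -12 30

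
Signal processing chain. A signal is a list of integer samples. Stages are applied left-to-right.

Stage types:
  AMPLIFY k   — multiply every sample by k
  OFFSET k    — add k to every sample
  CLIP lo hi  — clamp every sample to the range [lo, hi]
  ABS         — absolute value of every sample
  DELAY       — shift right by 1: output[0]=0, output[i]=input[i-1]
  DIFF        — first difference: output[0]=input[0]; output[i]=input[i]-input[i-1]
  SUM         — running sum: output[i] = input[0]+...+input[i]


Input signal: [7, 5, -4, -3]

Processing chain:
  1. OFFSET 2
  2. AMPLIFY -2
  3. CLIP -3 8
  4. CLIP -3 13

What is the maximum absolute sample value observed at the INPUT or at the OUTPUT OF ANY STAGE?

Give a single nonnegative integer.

Answer: 18

Derivation:
Input: [7, 5, -4, -3] (max |s|=7)
Stage 1 (OFFSET 2): 7+2=9, 5+2=7, -4+2=-2, -3+2=-1 -> [9, 7, -2, -1] (max |s|=9)
Stage 2 (AMPLIFY -2): 9*-2=-18, 7*-2=-14, -2*-2=4, -1*-2=2 -> [-18, -14, 4, 2] (max |s|=18)
Stage 3 (CLIP -3 8): clip(-18,-3,8)=-3, clip(-14,-3,8)=-3, clip(4,-3,8)=4, clip(2,-3,8)=2 -> [-3, -3, 4, 2] (max |s|=4)
Stage 4 (CLIP -3 13): clip(-3,-3,13)=-3, clip(-3,-3,13)=-3, clip(4,-3,13)=4, clip(2,-3,13)=2 -> [-3, -3, 4, 2] (max |s|=4)
Overall max amplitude: 18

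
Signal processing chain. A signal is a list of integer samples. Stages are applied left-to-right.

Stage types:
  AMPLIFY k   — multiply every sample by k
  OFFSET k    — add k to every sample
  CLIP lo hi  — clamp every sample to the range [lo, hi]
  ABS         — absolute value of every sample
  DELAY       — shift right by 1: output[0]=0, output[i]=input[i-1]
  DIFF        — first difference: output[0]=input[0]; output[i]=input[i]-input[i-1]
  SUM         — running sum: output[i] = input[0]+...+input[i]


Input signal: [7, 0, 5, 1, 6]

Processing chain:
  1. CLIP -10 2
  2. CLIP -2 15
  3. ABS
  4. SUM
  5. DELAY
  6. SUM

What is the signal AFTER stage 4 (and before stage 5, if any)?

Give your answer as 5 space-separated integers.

Answer: 2 2 4 5 7

Derivation:
Input: [7, 0, 5, 1, 6]
Stage 1 (CLIP -10 2): clip(7,-10,2)=2, clip(0,-10,2)=0, clip(5,-10,2)=2, clip(1,-10,2)=1, clip(6,-10,2)=2 -> [2, 0, 2, 1, 2]
Stage 2 (CLIP -2 15): clip(2,-2,15)=2, clip(0,-2,15)=0, clip(2,-2,15)=2, clip(1,-2,15)=1, clip(2,-2,15)=2 -> [2, 0, 2, 1, 2]
Stage 3 (ABS): |2|=2, |0|=0, |2|=2, |1|=1, |2|=2 -> [2, 0, 2, 1, 2]
Stage 4 (SUM): sum[0..0]=2, sum[0..1]=2, sum[0..2]=4, sum[0..3]=5, sum[0..4]=7 -> [2, 2, 4, 5, 7]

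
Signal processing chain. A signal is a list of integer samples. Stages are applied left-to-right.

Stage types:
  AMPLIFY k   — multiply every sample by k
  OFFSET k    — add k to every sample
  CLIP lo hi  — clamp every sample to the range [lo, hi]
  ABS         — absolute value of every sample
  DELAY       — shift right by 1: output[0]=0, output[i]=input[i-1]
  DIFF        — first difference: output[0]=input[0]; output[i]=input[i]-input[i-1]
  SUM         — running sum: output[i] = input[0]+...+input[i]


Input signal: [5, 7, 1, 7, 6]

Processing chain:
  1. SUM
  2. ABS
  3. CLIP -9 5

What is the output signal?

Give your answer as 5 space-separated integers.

Answer: 5 5 5 5 5

Derivation:
Input: [5, 7, 1, 7, 6]
Stage 1 (SUM): sum[0..0]=5, sum[0..1]=12, sum[0..2]=13, sum[0..3]=20, sum[0..4]=26 -> [5, 12, 13, 20, 26]
Stage 2 (ABS): |5|=5, |12|=12, |13|=13, |20|=20, |26|=26 -> [5, 12, 13, 20, 26]
Stage 3 (CLIP -9 5): clip(5,-9,5)=5, clip(12,-9,5)=5, clip(13,-9,5)=5, clip(20,-9,5)=5, clip(26,-9,5)=5 -> [5, 5, 5, 5, 5]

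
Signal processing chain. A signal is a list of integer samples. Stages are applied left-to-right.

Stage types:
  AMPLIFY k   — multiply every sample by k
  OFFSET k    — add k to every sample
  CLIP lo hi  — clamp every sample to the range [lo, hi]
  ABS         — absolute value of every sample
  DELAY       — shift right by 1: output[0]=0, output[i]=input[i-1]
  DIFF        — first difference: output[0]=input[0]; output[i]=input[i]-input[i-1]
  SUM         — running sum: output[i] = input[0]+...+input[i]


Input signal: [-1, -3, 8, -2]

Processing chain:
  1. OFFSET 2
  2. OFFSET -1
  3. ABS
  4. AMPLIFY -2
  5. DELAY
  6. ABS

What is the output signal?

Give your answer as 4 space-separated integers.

Input: [-1, -3, 8, -2]
Stage 1 (OFFSET 2): -1+2=1, -3+2=-1, 8+2=10, -2+2=0 -> [1, -1, 10, 0]
Stage 2 (OFFSET -1): 1+-1=0, -1+-1=-2, 10+-1=9, 0+-1=-1 -> [0, -2, 9, -1]
Stage 3 (ABS): |0|=0, |-2|=2, |9|=9, |-1|=1 -> [0, 2, 9, 1]
Stage 4 (AMPLIFY -2): 0*-2=0, 2*-2=-4, 9*-2=-18, 1*-2=-2 -> [0, -4, -18, -2]
Stage 5 (DELAY): [0, 0, -4, -18] = [0, 0, -4, -18] -> [0, 0, -4, -18]
Stage 6 (ABS): |0|=0, |0|=0, |-4|=4, |-18|=18 -> [0, 0, 4, 18]

Answer: 0 0 4 18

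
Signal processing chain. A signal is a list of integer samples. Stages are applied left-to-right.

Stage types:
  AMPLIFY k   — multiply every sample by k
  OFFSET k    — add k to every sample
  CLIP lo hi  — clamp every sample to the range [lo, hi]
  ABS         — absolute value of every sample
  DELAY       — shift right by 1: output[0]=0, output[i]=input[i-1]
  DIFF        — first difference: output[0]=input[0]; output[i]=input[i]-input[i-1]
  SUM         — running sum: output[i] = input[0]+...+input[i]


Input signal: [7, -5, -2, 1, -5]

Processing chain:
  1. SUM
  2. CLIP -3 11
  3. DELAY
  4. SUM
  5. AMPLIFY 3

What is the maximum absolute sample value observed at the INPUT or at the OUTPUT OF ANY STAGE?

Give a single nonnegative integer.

Answer: 30

Derivation:
Input: [7, -5, -2, 1, -5] (max |s|=7)
Stage 1 (SUM): sum[0..0]=7, sum[0..1]=2, sum[0..2]=0, sum[0..3]=1, sum[0..4]=-4 -> [7, 2, 0, 1, -4] (max |s|=7)
Stage 2 (CLIP -3 11): clip(7,-3,11)=7, clip(2,-3,11)=2, clip(0,-3,11)=0, clip(1,-3,11)=1, clip(-4,-3,11)=-3 -> [7, 2, 0, 1, -3] (max |s|=7)
Stage 3 (DELAY): [0, 7, 2, 0, 1] = [0, 7, 2, 0, 1] -> [0, 7, 2, 0, 1] (max |s|=7)
Stage 4 (SUM): sum[0..0]=0, sum[0..1]=7, sum[0..2]=9, sum[0..3]=9, sum[0..4]=10 -> [0, 7, 9, 9, 10] (max |s|=10)
Stage 5 (AMPLIFY 3): 0*3=0, 7*3=21, 9*3=27, 9*3=27, 10*3=30 -> [0, 21, 27, 27, 30] (max |s|=30)
Overall max amplitude: 30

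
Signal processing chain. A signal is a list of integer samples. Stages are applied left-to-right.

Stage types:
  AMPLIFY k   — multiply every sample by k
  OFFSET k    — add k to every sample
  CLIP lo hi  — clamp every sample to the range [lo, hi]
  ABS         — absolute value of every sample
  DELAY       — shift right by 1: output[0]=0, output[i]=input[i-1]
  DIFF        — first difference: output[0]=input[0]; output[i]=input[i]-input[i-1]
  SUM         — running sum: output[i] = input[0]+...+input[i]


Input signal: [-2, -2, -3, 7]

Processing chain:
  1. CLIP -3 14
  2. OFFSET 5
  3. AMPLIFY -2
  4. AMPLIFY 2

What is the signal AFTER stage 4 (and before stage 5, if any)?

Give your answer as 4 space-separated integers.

Answer: -12 -12 -8 -48

Derivation:
Input: [-2, -2, -3, 7]
Stage 1 (CLIP -3 14): clip(-2,-3,14)=-2, clip(-2,-3,14)=-2, clip(-3,-3,14)=-3, clip(7,-3,14)=7 -> [-2, -2, -3, 7]
Stage 2 (OFFSET 5): -2+5=3, -2+5=3, -3+5=2, 7+5=12 -> [3, 3, 2, 12]
Stage 3 (AMPLIFY -2): 3*-2=-6, 3*-2=-6, 2*-2=-4, 12*-2=-24 -> [-6, -6, -4, -24]
Stage 4 (AMPLIFY 2): -6*2=-12, -6*2=-12, -4*2=-8, -24*2=-48 -> [-12, -12, -8, -48]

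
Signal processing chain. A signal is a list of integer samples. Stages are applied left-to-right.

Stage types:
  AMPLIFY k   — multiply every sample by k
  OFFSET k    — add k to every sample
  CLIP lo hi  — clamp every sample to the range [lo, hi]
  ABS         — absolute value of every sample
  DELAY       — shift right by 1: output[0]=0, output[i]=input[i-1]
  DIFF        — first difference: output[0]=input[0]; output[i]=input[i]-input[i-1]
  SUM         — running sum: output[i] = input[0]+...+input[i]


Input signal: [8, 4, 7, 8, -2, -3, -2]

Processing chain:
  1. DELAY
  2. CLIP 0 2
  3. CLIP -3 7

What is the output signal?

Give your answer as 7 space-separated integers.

Answer: 0 2 2 2 2 0 0

Derivation:
Input: [8, 4, 7, 8, -2, -3, -2]
Stage 1 (DELAY): [0, 8, 4, 7, 8, -2, -3] = [0, 8, 4, 7, 8, -2, -3] -> [0, 8, 4, 7, 8, -2, -3]
Stage 2 (CLIP 0 2): clip(0,0,2)=0, clip(8,0,2)=2, clip(4,0,2)=2, clip(7,0,2)=2, clip(8,0,2)=2, clip(-2,0,2)=0, clip(-3,0,2)=0 -> [0, 2, 2, 2, 2, 0, 0]
Stage 3 (CLIP -3 7): clip(0,-3,7)=0, clip(2,-3,7)=2, clip(2,-3,7)=2, clip(2,-3,7)=2, clip(2,-3,7)=2, clip(0,-3,7)=0, clip(0,-3,7)=0 -> [0, 2, 2, 2, 2, 0, 0]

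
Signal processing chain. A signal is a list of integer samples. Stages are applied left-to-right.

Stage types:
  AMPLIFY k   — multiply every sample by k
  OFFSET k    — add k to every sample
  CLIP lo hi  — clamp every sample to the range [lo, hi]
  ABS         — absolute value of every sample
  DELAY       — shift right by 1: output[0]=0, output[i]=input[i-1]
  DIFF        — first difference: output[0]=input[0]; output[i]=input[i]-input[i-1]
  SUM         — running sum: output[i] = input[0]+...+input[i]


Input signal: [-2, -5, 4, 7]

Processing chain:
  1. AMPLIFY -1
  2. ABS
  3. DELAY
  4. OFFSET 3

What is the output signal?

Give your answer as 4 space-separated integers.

Answer: 3 5 8 7

Derivation:
Input: [-2, -5, 4, 7]
Stage 1 (AMPLIFY -1): -2*-1=2, -5*-1=5, 4*-1=-4, 7*-1=-7 -> [2, 5, -4, -7]
Stage 2 (ABS): |2|=2, |5|=5, |-4|=4, |-7|=7 -> [2, 5, 4, 7]
Stage 3 (DELAY): [0, 2, 5, 4] = [0, 2, 5, 4] -> [0, 2, 5, 4]
Stage 4 (OFFSET 3): 0+3=3, 2+3=5, 5+3=8, 4+3=7 -> [3, 5, 8, 7]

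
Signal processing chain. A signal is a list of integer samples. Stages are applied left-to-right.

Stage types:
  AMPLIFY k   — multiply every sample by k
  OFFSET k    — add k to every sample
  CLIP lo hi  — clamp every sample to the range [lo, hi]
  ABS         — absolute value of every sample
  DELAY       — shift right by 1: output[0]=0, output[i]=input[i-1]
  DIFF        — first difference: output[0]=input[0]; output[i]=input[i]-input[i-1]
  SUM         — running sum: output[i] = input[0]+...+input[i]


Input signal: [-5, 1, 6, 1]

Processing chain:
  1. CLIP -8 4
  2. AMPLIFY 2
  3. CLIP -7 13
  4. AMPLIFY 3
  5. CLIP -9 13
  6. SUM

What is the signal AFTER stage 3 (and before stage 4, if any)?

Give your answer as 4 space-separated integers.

Answer: -7 2 8 2

Derivation:
Input: [-5, 1, 6, 1]
Stage 1 (CLIP -8 4): clip(-5,-8,4)=-5, clip(1,-8,4)=1, clip(6,-8,4)=4, clip(1,-8,4)=1 -> [-5, 1, 4, 1]
Stage 2 (AMPLIFY 2): -5*2=-10, 1*2=2, 4*2=8, 1*2=2 -> [-10, 2, 8, 2]
Stage 3 (CLIP -7 13): clip(-10,-7,13)=-7, clip(2,-7,13)=2, clip(8,-7,13)=8, clip(2,-7,13)=2 -> [-7, 2, 8, 2]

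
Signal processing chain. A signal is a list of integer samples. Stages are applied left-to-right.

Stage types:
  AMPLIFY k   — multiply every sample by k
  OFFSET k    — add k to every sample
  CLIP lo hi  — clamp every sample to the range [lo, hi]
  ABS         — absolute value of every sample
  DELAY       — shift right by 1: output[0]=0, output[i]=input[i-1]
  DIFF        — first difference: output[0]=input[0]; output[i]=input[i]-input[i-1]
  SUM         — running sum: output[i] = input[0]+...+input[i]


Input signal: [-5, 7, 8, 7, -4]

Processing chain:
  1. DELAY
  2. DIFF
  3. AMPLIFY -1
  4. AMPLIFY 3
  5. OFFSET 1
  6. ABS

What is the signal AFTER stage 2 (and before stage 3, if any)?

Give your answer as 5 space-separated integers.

Input: [-5, 7, 8, 7, -4]
Stage 1 (DELAY): [0, -5, 7, 8, 7] = [0, -5, 7, 8, 7] -> [0, -5, 7, 8, 7]
Stage 2 (DIFF): s[0]=0, -5-0=-5, 7--5=12, 8-7=1, 7-8=-1 -> [0, -5, 12, 1, -1]

Answer: 0 -5 12 1 -1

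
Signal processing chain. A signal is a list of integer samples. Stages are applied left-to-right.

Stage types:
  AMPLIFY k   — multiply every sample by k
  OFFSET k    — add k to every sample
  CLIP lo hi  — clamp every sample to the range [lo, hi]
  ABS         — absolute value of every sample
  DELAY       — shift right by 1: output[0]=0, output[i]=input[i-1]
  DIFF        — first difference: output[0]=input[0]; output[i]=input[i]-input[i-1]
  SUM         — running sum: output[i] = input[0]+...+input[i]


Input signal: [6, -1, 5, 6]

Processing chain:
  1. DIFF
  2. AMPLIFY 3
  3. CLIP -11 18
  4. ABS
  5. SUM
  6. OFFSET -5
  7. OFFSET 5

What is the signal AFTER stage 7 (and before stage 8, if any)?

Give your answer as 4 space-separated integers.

Answer: 18 29 47 50

Derivation:
Input: [6, -1, 5, 6]
Stage 1 (DIFF): s[0]=6, -1-6=-7, 5--1=6, 6-5=1 -> [6, -7, 6, 1]
Stage 2 (AMPLIFY 3): 6*3=18, -7*3=-21, 6*3=18, 1*3=3 -> [18, -21, 18, 3]
Stage 3 (CLIP -11 18): clip(18,-11,18)=18, clip(-21,-11,18)=-11, clip(18,-11,18)=18, clip(3,-11,18)=3 -> [18, -11, 18, 3]
Stage 4 (ABS): |18|=18, |-11|=11, |18|=18, |3|=3 -> [18, 11, 18, 3]
Stage 5 (SUM): sum[0..0]=18, sum[0..1]=29, sum[0..2]=47, sum[0..3]=50 -> [18, 29, 47, 50]
Stage 6 (OFFSET -5): 18+-5=13, 29+-5=24, 47+-5=42, 50+-5=45 -> [13, 24, 42, 45]
Stage 7 (OFFSET 5): 13+5=18, 24+5=29, 42+5=47, 45+5=50 -> [18, 29, 47, 50]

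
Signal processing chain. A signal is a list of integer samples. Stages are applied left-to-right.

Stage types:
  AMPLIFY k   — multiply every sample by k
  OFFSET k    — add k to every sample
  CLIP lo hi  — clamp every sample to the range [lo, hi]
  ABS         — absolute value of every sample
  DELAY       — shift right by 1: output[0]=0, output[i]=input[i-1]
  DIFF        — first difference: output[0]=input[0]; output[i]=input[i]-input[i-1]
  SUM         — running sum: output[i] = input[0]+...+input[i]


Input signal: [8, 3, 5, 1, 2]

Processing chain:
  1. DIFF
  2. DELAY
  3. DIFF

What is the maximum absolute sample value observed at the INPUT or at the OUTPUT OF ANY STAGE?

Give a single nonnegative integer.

Answer: 13

Derivation:
Input: [8, 3, 5, 1, 2] (max |s|=8)
Stage 1 (DIFF): s[0]=8, 3-8=-5, 5-3=2, 1-5=-4, 2-1=1 -> [8, -5, 2, -4, 1] (max |s|=8)
Stage 2 (DELAY): [0, 8, -5, 2, -4] = [0, 8, -5, 2, -4] -> [0, 8, -5, 2, -4] (max |s|=8)
Stage 3 (DIFF): s[0]=0, 8-0=8, -5-8=-13, 2--5=7, -4-2=-6 -> [0, 8, -13, 7, -6] (max |s|=13)
Overall max amplitude: 13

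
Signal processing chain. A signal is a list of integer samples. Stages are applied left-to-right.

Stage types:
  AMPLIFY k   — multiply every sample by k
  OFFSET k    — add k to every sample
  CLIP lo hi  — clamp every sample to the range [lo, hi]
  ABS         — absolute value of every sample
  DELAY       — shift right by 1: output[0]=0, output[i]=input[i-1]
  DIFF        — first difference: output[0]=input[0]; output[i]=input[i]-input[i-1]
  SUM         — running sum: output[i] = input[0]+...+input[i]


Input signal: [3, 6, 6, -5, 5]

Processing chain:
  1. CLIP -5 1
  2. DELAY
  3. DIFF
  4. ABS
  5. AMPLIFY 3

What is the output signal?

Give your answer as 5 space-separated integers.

Answer: 0 3 0 0 18

Derivation:
Input: [3, 6, 6, -5, 5]
Stage 1 (CLIP -5 1): clip(3,-5,1)=1, clip(6,-5,1)=1, clip(6,-5,1)=1, clip(-5,-5,1)=-5, clip(5,-5,1)=1 -> [1, 1, 1, -5, 1]
Stage 2 (DELAY): [0, 1, 1, 1, -5] = [0, 1, 1, 1, -5] -> [0, 1, 1, 1, -5]
Stage 3 (DIFF): s[0]=0, 1-0=1, 1-1=0, 1-1=0, -5-1=-6 -> [0, 1, 0, 0, -6]
Stage 4 (ABS): |0|=0, |1|=1, |0|=0, |0|=0, |-6|=6 -> [0, 1, 0, 0, 6]
Stage 5 (AMPLIFY 3): 0*3=0, 1*3=3, 0*3=0, 0*3=0, 6*3=18 -> [0, 3, 0, 0, 18]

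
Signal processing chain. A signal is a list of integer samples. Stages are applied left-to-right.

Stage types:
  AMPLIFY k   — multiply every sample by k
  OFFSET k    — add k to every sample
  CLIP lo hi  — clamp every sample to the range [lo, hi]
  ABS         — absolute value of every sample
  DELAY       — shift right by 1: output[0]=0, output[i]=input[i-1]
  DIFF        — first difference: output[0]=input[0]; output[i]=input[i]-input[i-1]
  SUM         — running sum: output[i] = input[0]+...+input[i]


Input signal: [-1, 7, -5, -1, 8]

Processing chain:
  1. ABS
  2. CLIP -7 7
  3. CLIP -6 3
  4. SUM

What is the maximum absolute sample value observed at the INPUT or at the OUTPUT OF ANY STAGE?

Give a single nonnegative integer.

Answer: 11

Derivation:
Input: [-1, 7, -5, -1, 8] (max |s|=8)
Stage 1 (ABS): |-1|=1, |7|=7, |-5|=5, |-1|=1, |8|=8 -> [1, 7, 5, 1, 8] (max |s|=8)
Stage 2 (CLIP -7 7): clip(1,-7,7)=1, clip(7,-7,7)=7, clip(5,-7,7)=5, clip(1,-7,7)=1, clip(8,-7,7)=7 -> [1, 7, 5, 1, 7] (max |s|=7)
Stage 3 (CLIP -6 3): clip(1,-6,3)=1, clip(7,-6,3)=3, clip(5,-6,3)=3, clip(1,-6,3)=1, clip(7,-6,3)=3 -> [1, 3, 3, 1, 3] (max |s|=3)
Stage 4 (SUM): sum[0..0]=1, sum[0..1]=4, sum[0..2]=7, sum[0..3]=8, sum[0..4]=11 -> [1, 4, 7, 8, 11] (max |s|=11)
Overall max amplitude: 11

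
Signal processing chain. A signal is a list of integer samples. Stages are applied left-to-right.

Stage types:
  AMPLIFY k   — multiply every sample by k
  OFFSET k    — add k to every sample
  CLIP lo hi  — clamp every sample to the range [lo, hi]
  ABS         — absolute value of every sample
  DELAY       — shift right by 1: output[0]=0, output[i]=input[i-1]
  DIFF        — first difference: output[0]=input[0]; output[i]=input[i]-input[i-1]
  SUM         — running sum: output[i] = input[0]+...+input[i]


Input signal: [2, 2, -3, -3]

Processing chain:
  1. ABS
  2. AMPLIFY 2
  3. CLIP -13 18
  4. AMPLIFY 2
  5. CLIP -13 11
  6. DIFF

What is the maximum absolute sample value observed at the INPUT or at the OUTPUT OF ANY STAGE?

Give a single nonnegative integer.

Answer: 12

Derivation:
Input: [2, 2, -3, -3] (max |s|=3)
Stage 1 (ABS): |2|=2, |2|=2, |-3|=3, |-3|=3 -> [2, 2, 3, 3] (max |s|=3)
Stage 2 (AMPLIFY 2): 2*2=4, 2*2=4, 3*2=6, 3*2=6 -> [4, 4, 6, 6] (max |s|=6)
Stage 3 (CLIP -13 18): clip(4,-13,18)=4, clip(4,-13,18)=4, clip(6,-13,18)=6, clip(6,-13,18)=6 -> [4, 4, 6, 6] (max |s|=6)
Stage 4 (AMPLIFY 2): 4*2=8, 4*2=8, 6*2=12, 6*2=12 -> [8, 8, 12, 12] (max |s|=12)
Stage 5 (CLIP -13 11): clip(8,-13,11)=8, clip(8,-13,11)=8, clip(12,-13,11)=11, clip(12,-13,11)=11 -> [8, 8, 11, 11] (max |s|=11)
Stage 6 (DIFF): s[0]=8, 8-8=0, 11-8=3, 11-11=0 -> [8, 0, 3, 0] (max |s|=8)
Overall max amplitude: 12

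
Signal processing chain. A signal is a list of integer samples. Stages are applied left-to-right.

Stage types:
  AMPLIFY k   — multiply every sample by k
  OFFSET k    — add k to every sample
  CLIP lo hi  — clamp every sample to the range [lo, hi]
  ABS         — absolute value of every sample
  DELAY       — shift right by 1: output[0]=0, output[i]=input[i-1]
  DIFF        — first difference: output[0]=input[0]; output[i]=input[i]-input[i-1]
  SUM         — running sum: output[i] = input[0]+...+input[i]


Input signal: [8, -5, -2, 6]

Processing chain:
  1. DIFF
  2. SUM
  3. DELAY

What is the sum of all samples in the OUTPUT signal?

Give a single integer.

Input: [8, -5, -2, 6]
Stage 1 (DIFF): s[0]=8, -5-8=-13, -2--5=3, 6--2=8 -> [8, -13, 3, 8]
Stage 2 (SUM): sum[0..0]=8, sum[0..1]=-5, sum[0..2]=-2, sum[0..3]=6 -> [8, -5, -2, 6]
Stage 3 (DELAY): [0, 8, -5, -2] = [0, 8, -5, -2] -> [0, 8, -5, -2]
Output sum: 1

Answer: 1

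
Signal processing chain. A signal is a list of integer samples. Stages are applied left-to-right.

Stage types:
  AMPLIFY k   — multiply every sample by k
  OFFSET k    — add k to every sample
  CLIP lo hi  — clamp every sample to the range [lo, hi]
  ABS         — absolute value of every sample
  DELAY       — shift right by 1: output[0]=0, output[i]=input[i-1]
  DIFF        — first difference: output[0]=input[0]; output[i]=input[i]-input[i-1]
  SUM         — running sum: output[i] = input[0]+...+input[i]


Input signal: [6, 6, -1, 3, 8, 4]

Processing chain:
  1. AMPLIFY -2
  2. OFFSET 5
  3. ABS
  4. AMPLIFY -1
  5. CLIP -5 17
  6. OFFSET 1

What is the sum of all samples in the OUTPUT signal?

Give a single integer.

Input: [6, 6, -1, 3, 8, 4]
Stage 1 (AMPLIFY -2): 6*-2=-12, 6*-2=-12, -1*-2=2, 3*-2=-6, 8*-2=-16, 4*-2=-8 -> [-12, -12, 2, -6, -16, -8]
Stage 2 (OFFSET 5): -12+5=-7, -12+5=-7, 2+5=7, -6+5=-1, -16+5=-11, -8+5=-3 -> [-7, -7, 7, -1, -11, -3]
Stage 3 (ABS): |-7|=7, |-7|=7, |7|=7, |-1|=1, |-11|=11, |-3|=3 -> [7, 7, 7, 1, 11, 3]
Stage 4 (AMPLIFY -1): 7*-1=-7, 7*-1=-7, 7*-1=-7, 1*-1=-1, 11*-1=-11, 3*-1=-3 -> [-7, -7, -7, -1, -11, -3]
Stage 5 (CLIP -5 17): clip(-7,-5,17)=-5, clip(-7,-5,17)=-5, clip(-7,-5,17)=-5, clip(-1,-5,17)=-1, clip(-11,-5,17)=-5, clip(-3,-5,17)=-3 -> [-5, -5, -5, -1, -5, -3]
Stage 6 (OFFSET 1): -5+1=-4, -5+1=-4, -5+1=-4, -1+1=0, -5+1=-4, -3+1=-2 -> [-4, -4, -4, 0, -4, -2]
Output sum: -18

Answer: -18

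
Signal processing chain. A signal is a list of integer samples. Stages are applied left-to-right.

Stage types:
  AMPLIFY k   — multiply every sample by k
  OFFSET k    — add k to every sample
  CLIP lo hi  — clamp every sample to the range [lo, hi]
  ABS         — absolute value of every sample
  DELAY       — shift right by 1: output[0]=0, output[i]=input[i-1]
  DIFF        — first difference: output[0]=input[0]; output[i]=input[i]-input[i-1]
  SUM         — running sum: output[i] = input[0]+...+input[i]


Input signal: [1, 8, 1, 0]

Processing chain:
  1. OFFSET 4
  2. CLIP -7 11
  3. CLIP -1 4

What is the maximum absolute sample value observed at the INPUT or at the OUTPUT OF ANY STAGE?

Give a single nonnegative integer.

Input: [1, 8, 1, 0] (max |s|=8)
Stage 1 (OFFSET 4): 1+4=5, 8+4=12, 1+4=5, 0+4=4 -> [5, 12, 5, 4] (max |s|=12)
Stage 2 (CLIP -7 11): clip(5,-7,11)=5, clip(12,-7,11)=11, clip(5,-7,11)=5, clip(4,-7,11)=4 -> [5, 11, 5, 4] (max |s|=11)
Stage 3 (CLIP -1 4): clip(5,-1,4)=4, clip(11,-1,4)=4, clip(5,-1,4)=4, clip(4,-1,4)=4 -> [4, 4, 4, 4] (max |s|=4)
Overall max amplitude: 12

Answer: 12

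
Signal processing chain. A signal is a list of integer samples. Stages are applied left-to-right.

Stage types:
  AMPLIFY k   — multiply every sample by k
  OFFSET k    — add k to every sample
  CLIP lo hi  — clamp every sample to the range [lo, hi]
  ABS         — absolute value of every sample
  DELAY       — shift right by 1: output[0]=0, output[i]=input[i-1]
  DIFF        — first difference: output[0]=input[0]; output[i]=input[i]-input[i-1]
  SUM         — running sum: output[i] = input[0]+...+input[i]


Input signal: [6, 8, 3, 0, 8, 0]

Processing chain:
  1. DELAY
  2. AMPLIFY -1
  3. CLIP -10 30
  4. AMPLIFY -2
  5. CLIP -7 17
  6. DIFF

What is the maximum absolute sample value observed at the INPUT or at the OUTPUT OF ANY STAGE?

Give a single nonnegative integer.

Input: [6, 8, 3, 0, 8, 0] (max |s|=8)
Stage 1 (DELAY): [0, 6, 8, 3, 0, 8] = [0, 6, 8, 3, 0, 8] -> [0, 6, 8, 3, 0, 8] (max |s|=8)
Stage 2 (AMPLIFY -1): 0*-1=0, 6*-1=-6, 8*-1=-8, 3*-1=-3, 0*-1=0, 8*-1=-8 -> [0, -6, -8, -3, 0, -8] (max |s|=8)
Stage 3 (CLIP -10 30): clip(0,-10,30)=0, clip(-6,-10,30)=-6, clip(-8,-10,30)=-8, clip(-3,-10,30)=-3, clip(0,-10,30)=0, clip(-8,-10,30)=-8 -> [0, -6, -8, -3, 0, -8] (max |s|=8)
Stage 4 (AMPLIFY -2): 0*-2=0, -6*-2=12, -8*-2=16, -3*-2=6, 0*-2=0, -8*-2=16 -> [0, 12, 16, 6, 0, 16] (max |s|=16)
Stage 5 (CLIP -7 17): clip(0,-7,17)=0, clip(12,-7,17)=12, clip(16,-7,17)=16, clip(6,-7,17)=6, clip(0,-7,17)=0, clip(16,-7,17)=16 -> [0, 12, 16, 6, 0, 16] (max |s|=16)
Stage 6 (DIFF): s[0]=0, 12-0=12, 16-12=4, 6-16=-10, 0-6=-6, 16-0=16 -> [0, 12, 4, -10, -6, 16] (max |s|=16)
Overall max amplitude: 16

Answer: 16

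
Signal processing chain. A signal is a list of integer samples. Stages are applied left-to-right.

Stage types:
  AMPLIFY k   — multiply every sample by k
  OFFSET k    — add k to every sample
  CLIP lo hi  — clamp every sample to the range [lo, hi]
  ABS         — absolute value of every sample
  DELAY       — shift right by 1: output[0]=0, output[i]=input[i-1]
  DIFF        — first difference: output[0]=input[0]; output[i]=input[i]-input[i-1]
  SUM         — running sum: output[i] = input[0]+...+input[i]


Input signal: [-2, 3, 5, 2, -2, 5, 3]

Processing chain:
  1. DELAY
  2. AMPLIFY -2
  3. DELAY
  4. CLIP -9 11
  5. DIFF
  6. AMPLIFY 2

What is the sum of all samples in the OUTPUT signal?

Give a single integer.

Answer: 8

Derivation:
Input: [-2, 3, 5, 2, -2, 5, 3]
Stage 1 (DELAY): [0, -2, 3, 5, 2, -2, 5] = [0, -2, 3, 5, 2, -2, 5] -> [0, -2, 3, 5, 2, -2, 5]
Stage 2 (AMPLIFY -2): 0*-2=0, -2*-2=4, 3*-2=-6, 5*-2=-10, 2*-2=-4, -2*-2=4, 5*-2=-10 -> [0, 4, -6, -10, -4, 4, -10]
Stage 3 (DELAY): [0, 0, 4, -6, -10, -4, 4] = [0, 0, 4, -6, -10, -4, 4] -> [0, 0, 4, -6, -10, -4, 4]
Stage 4 (CLIP -9 11): clip(0,-9,11)=0, clip(0,-9,11)=0, clip(4,-9,11)=4, clip(-6,-9,11)=-6, clip(-10,-9,11)=-9, clip(-4,-9,11)=-4, clip(4,-9,11)=4 -> [0, 0, 4, -6, -9, -4, 4]
Stage 5 (DIFF): s[0]=0, 0-0=0, 4-0=4, -6-4=-10, -9--6=-3, -4--9=5, 4--4=8 -> [0, 0, 4, -10, -3, 5, 8]
Stage 6 (AMPLIFY 2): 0*2=0, 0*2=0, 4*2=8, -10*2=-20, -3*2=-6, 5*2=10, 8*2=16 -> [0, 0, 8, -20, -6, 10, 16]
Output sum: 8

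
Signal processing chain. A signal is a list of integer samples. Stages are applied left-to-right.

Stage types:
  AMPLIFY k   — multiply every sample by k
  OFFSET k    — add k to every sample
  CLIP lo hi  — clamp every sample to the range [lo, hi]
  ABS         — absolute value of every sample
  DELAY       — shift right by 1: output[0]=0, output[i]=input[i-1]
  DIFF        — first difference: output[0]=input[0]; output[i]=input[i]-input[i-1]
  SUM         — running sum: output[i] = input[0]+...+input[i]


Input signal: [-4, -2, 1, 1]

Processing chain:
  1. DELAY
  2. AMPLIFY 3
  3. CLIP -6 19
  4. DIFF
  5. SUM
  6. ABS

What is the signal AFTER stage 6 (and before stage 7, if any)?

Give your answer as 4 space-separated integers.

Answer: 0 6 6 3

Derivation:
Input: [-4, -2, 1, 1]
Stage 1 (DELAY): [0, -4, -2, 1] = [0, -4, -2, 1] -> [0, -4, -2, 1]
Stage 2 (AMPLIFY 3): 0*3=0, -4*3=-12, -2*3=-6, 1*3=3 -> [0, -12, -6, 3]
Stage 3 (CLIP -6 19): clip(0,-6,19)=0, clip(-12,-6,19)=-6, clip(-6,-6,19)=-6, clip(3,-6,19)=3 -> [0, -6, -6, 3]
Stage 4 (DIFF): s[0]=0, -6-0=-6, -6--6=0, 3--6=9 -> [0, -6, 0, 9]
Stage 5 (SUM): sum[0..0]=0, sum[0..1]=-6, sum[0..2]=-6, sum[0..3]=3 -> [0, -6, -6, 3]
Stage 6 (ABS): |0|=0, |-6|=6, |-6|=6, |3|=3 -> [0, 6, 6, 3]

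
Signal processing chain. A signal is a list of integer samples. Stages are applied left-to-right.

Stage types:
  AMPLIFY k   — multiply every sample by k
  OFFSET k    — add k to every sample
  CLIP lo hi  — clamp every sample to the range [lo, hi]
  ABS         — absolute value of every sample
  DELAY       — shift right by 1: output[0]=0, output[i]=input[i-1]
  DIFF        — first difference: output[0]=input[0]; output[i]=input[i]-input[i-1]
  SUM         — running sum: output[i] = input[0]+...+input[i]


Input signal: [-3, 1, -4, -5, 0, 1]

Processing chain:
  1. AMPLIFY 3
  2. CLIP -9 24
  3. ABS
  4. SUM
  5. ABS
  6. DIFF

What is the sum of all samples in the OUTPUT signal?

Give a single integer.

Input: [-3, 1, -4, -5, 0, 1]
Stage 1 (AMPLIFY 3): -3*3=-9, 1*3=3, -4*3=-12, -5*3=-15, 0*3=0, 1*3=3 -> [-9, 3, -12, -15, 0, 3]
Stage 2 (CLIP -9 24): clip(-9,-9,24)=-9, clip(3,-9,24)=3, clip(-12,-9,24)=-9, clip(-15,-9,24)=-9, clip(0,-9,24)=0, clip(3,-9,24)=3 -> [-9, 3, -9, -9, 0, 3]
Stage 3 (ABS): |-9|=9, |3|=3, |-9|=9, |-9|=9, |0|=0, |3|=3 -> [9, 3, 9, 9, 0, 3]
Stage 4 (SUM): sum[0..0]=9, sum[0..1]=12, sum[0..2]=21, sum[0..3]=30, sum[0..4]=30, sum[0..5]=33 -> [9, 12, 21, 30, 30, 33]
Stage 5 (ABS): |9|=9, |12|=12, |21|=21, |30|=30, |30|=30, |33|=33 -> [9, 12, 21, 30, 30, 33]
Stage 6 (DIFF): s[0]=9, 12-9=3, 21-12=9, 30-21=9, 30-30=0, 33-30=3 -> [9, 3, 9, 9, 0, 3]
Output sum: 33

Answer: 33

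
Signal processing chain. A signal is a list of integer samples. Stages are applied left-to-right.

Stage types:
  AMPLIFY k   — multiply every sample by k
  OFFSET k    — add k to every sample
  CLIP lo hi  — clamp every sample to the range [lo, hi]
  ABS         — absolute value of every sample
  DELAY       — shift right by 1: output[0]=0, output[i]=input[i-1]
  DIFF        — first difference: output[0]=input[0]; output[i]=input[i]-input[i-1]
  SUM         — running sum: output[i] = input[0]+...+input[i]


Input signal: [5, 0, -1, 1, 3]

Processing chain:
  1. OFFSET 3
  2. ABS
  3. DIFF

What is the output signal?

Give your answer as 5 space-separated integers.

Answer: 8 -5 -1 2 2

Derivation:
Input: [5, 0, -1, 1, 3]
Stage 1 (OFFSET 3): 5+3=8, 0+3=3, -1+3=2, 1+3=4, 3+3=6 -> [8, 3, 2, 4, 6]
Stage 2 (ABS): |8|=8, |3|=3, |2|=2, |4|=4, |6|=6 -> [8, 3, 2, 4, 6]
Stage 3 (DIFF): s[0]=8, 3-8=-5, 2-3=-1, 4-2=2, 6-4=2 -> [8, -5, -1, 2, 2]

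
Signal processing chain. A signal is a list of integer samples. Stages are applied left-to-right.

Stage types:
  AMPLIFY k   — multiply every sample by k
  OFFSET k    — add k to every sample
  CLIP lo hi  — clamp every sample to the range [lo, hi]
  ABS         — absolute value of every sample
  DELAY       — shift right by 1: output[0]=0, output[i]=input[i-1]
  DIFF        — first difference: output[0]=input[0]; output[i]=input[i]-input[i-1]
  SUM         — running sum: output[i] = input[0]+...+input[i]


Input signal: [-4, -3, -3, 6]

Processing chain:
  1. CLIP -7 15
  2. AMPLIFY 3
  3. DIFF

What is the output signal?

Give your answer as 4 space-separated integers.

Answer: -12 3 0 27

Derivation:
Input: [-4, -3, -3, 6]
Stage 1 (CLIP -7 15): clip(-4,-7,15)=-4, clip(-3,-7,15)=-3, clip(-3,-7,15)=-3, clip(6,-7,15)=6 -> [-4, -3, -3, 6]
Stage 2 (AMPLIFY 3): -4*3=-12, -3*3=-9, -3*3=-9, 6*3=18 -> [-12, -9, -9, 18]
Stage 3 (DIFF): s[0]=-12, -9--12=3, -9--9=0, 18--9=27 -> [-12, 3, 0, 27]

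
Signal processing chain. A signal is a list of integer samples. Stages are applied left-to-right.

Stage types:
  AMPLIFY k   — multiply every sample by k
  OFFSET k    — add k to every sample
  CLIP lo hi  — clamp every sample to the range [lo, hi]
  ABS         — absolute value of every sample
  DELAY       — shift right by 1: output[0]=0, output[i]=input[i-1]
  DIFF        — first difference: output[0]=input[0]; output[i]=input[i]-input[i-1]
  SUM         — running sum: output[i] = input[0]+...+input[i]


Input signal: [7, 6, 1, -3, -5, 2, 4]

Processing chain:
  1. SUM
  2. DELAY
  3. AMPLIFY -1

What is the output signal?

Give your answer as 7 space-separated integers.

Input: [7, 6, 1, -3, -5, 2, 4]
Stage 1 (SUM): sum[0..0]=7, sum[0..1]=13, sum[0..2]=14, sum[0..3]=11, sum[0..4]=6, sum[0..5]=8, sum[0..6]=12 -> [7, 13, 14, 11, 6, 8, 12]
Stage 2 (DELAY): [0, 7, 13, 14, 11, 6, 8] = [0, 7, 13, 14, 11, 6, 8] -> [0, 7, 13, 14, 11, 6, 8]
Stage 3 (AMPLIFY -1): 0*-1=0, 7*-1=-7, 13*-1=-13, 14*-1=-14, 11*-1=-11, 6*-1=-6, 8*-1=-8 -> [0, -7, -13, -14, -11, -6, -8]

Answer: 0 -7 -13 -14 -11 -6 -8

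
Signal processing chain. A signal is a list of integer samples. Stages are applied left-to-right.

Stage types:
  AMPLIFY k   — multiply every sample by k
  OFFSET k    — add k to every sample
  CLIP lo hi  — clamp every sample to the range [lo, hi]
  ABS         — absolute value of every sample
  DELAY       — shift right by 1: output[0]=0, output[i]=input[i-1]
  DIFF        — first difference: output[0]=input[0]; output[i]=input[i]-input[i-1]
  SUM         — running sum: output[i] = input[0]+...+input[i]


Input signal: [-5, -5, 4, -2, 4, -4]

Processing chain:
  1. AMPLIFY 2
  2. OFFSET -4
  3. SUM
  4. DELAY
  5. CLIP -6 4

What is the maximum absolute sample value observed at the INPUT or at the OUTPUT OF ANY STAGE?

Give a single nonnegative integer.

Input: [-5, -5, 4, -2, 4, -4] (max |s|=5)
Stage 1 (AMPLIFY 2): -5*2=-10, -5*2=-10, 4*2=8, -2*2=-4, 4*2=8, -4*2=-8 -> [-10, -10, 8, -4, 8, -8] (max |s|=10)
Stage 2 (OFFSET -4): -10+-4=-14, -10+-4=-14, 8+-4=4, -4+-4=-8, 8+-4=4, -8+-4=-12 -> [-14, -14, 4, -8, 4, -12] (max |s|=14)
Stage 3 (SUM): sum[0..0]=-14, sum[0..1]=-28, sum[0..2]=-24, sum[0..3]=-32, sum[0..4]=-28, sum[0..5]=-40 -> [-14, -28, -24, -32, -28, -40] (max |s|=40)
Stage 4 (DELAY): [0, -14, -28, -24, -32, -28] = [0, -14, -28, -24, -32, -28] -> [0, -14, -28, -24, -32, -28] (max |s|=32)
Stage 5 (CLIP -6 4): clip(0,-6,4)=0, clip(-14,-6,4)=-6, clip(-28,-6,4)=-6, clip(-24,-6,4)=-6, clip(-32,-6,4)=-6, clip(-28,-6,4)=-6 -> [0, -6, -6, -6, -6, -6] (max |s|=6)
Overall max amplitude: 40

Answer: 40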